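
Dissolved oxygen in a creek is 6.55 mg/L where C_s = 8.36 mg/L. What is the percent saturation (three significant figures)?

% saturation = C/C_s × 100 = 6.55/8.36 × 100 = 78.3 %.

78.3 % saturation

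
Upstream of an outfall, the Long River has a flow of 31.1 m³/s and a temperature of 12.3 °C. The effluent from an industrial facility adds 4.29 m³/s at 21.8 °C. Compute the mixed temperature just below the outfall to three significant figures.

Flow-weighted mixing: C = (Q_r C_r + Q_w C_w)/(Q_r + Q_w)
= (31.1×12.3 + 4.29×21.8)/(31.1 + 4.29) = 476.1/35.39 = 13.45 °C.

13.5 °C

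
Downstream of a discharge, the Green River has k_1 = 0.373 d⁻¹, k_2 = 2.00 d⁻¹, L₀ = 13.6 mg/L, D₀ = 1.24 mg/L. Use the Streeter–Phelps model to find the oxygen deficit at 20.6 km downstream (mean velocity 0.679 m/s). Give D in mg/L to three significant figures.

Travel time t = x/v = 20.6 km / (0.679 m/s) = 20600 m / 0.679 m/s = 30340 s = 0.3511 d.
k_1 L₀/(k_2−k_1) = 0.373×13.6/(2.00−0.373) = 5.073/1.627 = 3.118 mg/L.
e^(−k_1 t) = e^(−0.373×0.3511) = 0.8772; e^(−k_2 t) = e^(−2.00×0.3511) = 0.4955.
D = 3.118 × (0.8772 − 0.4955) + 1.24 × 0.4955 = 1.190 + 0.6144 = 1.805 mg/L.

D ≈ 1.80 mg/L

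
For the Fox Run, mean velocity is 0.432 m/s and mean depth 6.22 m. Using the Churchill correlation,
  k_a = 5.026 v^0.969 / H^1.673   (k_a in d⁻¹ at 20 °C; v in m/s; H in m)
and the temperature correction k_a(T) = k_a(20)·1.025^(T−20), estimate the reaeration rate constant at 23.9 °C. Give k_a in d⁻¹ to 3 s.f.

k_a(20) = 5.026 × 0.432^0.969 / 6.22^1.673 = 5.026 × 0.4434 / 21.28 = 0.1047 d⁻¹.
k_a(23.9) = 0.1047 × 1.025^(23.9−20) = 0.1047 × 1.101 = 0.1153 d⁻¹.

k_a ≈ 0.115 d⁻¹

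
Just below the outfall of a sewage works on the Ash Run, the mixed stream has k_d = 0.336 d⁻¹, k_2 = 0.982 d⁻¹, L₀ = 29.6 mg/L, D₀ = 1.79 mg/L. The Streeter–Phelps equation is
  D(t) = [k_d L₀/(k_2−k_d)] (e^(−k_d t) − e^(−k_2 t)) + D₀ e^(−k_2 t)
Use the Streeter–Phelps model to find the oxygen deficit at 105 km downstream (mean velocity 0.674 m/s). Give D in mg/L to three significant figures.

D ≈ 6.08 mg/L

Travel time t = x/v = 105 km / (0.674 m/s) = 105000 m / 0.674 m/s = 155800 s = 1.803 d.
k_d L₀/(k_2−k_d) = 0.336×29.6/(0.982−0.336) = 9.946/0.6460 = 15.40 mg/L.
e^(−k_d t) = e^(−0.336×1.803) = 0.5456; e^(−k_2 t) = e^(−0.982×1.803) = 0.1702.
D = 15.40 × (0.5456 − 0.1702) + 1.79 × 0.1702 = 5.779 + 0.3047 = 6.084 mg/L.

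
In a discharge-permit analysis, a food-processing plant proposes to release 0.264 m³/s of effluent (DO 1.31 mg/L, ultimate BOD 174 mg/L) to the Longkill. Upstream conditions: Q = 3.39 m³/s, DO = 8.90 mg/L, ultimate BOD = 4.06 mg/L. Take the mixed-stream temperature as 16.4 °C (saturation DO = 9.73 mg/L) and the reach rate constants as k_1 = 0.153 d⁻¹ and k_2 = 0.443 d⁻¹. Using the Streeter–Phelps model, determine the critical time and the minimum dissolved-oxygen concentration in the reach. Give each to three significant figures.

Mixed DO = (3.39×8.90 + 0.264×1.31)/(3.39+0.264) = 30.52/3.654 = 8.352 mg/L.
Mixed L₀ = (3.39×4.06 + 0.264×174)/(3.654) = 59.70/3.654 = 16.34 mg/L.
Initial deficit D₀ = C_s − DO₀ = 9.73 − 8.352 = 1.378 mg/L.
t_c = (1/0.2900) ln[(0.443/0.153)(1 − 1.378×0.2900/(0.153×16.34))] = 3.448 × ln(2.432) = 3.065 d.
D_c = (0.153/0.443) × 16.34 × e^(−0.153×3.065) = 0.3454 × 16.34 × 0.6256 = 3.530 mg/L.
Minimum DO = 9.73 − 3.530 = 6.200 mg/L.

t_c ≈ 3.07 d; minimum DO ≈ 6.20 mg/L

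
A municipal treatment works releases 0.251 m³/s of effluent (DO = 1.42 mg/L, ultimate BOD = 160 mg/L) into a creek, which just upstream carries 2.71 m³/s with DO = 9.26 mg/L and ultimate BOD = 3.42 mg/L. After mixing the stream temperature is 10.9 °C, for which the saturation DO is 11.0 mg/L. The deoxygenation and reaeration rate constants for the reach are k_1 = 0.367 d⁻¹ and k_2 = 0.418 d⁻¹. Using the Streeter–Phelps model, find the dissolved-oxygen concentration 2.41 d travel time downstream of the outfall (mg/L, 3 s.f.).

Mixed DO = (2.71×9.26 + 0.251×1.42)/(2.71+0.251) = 25.45/2.961 = 8.595 mg/L.
Mixed L₀ = (2.71×3.42 + 0.251×160)/(2.961) = 49.43/2.961 = 16.69 mg/L.
Initial deficit D₀ = C_s − DO₀ = 11.0 − 8.595 = 2.405 mg/L.
D(2.41) = [0.367×16.69/(0.418−0.367)](e^(−0.367×2.41) − e^(−0.418×2.41)) + 2.405 e^(−0.418×2.41)
= 120.1 × (0.4129 − 0.3652) + 2.405 × 0.3652 = 6.615 mg/L.
DO = 11.0 − 6.615 = 4.385 mg/L.

DO ≈ 4.38 mg/L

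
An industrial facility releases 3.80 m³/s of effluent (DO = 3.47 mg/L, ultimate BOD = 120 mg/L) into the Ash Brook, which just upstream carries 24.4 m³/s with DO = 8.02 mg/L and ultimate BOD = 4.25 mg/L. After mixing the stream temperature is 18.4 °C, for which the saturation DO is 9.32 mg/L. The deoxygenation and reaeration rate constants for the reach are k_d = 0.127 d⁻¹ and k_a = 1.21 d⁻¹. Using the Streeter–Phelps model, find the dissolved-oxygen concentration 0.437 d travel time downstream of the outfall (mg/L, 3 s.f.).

Mixed DO = (24.4×8.02 + 3.80×3.47)/(24.4+3.80) = 208.9/28.20 = 7.407 mg/L.
Mixed L₀ = (24.4×4.25 + 3.80×120)/(28.20) = 559.7/28.20 = 19.85 mg/L.
Initial deficit D₀ = C_s − DO₀ = 9.32 − 7.407 = 1.913 mg/L.
D(0.437) = [0.127×19.85/(1.21−0.127)](e^(−0.127×0.437) − e^(−1.21×0.437)) + 1.913 e^(−1.21×0.437)
= 2.327 × (0.9460 − 0.5893) + 1.913 × 0.5893 = 1.958 mg/L.
DO = 9.32 − 1.958 = 7.362 mg/L.

DO ≈ 7.36 mg/L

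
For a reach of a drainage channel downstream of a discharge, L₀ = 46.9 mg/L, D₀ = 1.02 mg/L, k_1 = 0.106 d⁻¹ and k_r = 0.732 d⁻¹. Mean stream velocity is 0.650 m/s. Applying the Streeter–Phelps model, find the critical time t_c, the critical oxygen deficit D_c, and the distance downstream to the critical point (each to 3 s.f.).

t_c = [1/(k_r−k_1)] ln[(k_r/k_1)(1 − D₀(k_r−k_1)/(k_1 L₀))]
= [1/(0.732−0.106)] ln[(0.732/0.106)(1 − 1.02×0.6260/(0.106×46.9))]
= (1/0.6260) ln[6.906 × 0.8716] = 1.597 × ln(6.019) = 1.597 × 1.795 = 2.867 d.
L(t_c) = L₀ e^(−k_1 t_c) = 46.9 × 0.7379 = 34.61 mg/L, and at the critical point k_r D_c = k_1 L, so D_c = (0.106/0.732) × 34.61 = 5.012 mg/L.
x_c = v t_c = 0.650 m/s × 2.867 d × 86400 s/d = 161000 m ≈ 161 km.

t_c ≈ 2.87 d; D_c ≈ 5.01 mg/L; x_c ≈ 161 km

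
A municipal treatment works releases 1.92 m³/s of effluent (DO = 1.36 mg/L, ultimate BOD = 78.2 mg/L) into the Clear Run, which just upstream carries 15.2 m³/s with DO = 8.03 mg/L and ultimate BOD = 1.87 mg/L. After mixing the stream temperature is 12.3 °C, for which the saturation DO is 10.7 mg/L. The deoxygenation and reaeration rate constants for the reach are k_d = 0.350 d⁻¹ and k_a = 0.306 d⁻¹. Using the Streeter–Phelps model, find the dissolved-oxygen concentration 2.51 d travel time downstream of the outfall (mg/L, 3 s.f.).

Mixed DO = (15.2×8.03 + 1.92×1.36)/(15.2+1.92) = 124.7/17.12 = 7.282 mg/L.
Mixed L₀ = (15.2×1.87 + 1.92×78.2)/(17.12) = 178.6/17.12 = 10.43 mg/L.
Initial deficit D₀ = C_s − DO₀ = 10.7 − 7.282 = 3.418 mg/L.
D(2.51) = [0.350×10.43/(0.306−0.350)](e^(−0.350×2.51) − e^(−0.306×2.51)) + 3.418 e^(−0.306×2.51)
= -82.97 × (0.4154 − 0.4639) + 3.418 × 0.4639 = 5.610 mg/L.
DO = 10.7 − 5.610 = 5.090 mg/L.

DO ≈ 5.09 mg/L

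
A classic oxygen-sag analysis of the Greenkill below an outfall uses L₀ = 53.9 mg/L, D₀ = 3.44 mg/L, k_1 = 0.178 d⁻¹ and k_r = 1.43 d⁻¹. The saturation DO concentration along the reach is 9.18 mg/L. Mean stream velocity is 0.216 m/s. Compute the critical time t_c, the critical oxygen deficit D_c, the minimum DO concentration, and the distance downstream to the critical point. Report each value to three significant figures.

With k_r/k_1 = 8.034 and 1 − D₀(k_r−k_1)/(k_1 L₀) = 0.5511,
t_c = ln(8.034 × 0.5511) / (1.43 − 0.178) = ln(4.427) / 1.252 = 1.488/1.252 = 1.188 d.
L(t_c) = L₀ e^(−k_1 t_c) = 53.9 × 0.8093 = 43.62 mg/L, and at the critical point k_r D_c = k_1 L, so D_c = (0.178/1.43) × 43.62 = 5.430 mg/L.
Minimum DO = C_s − D_c = 9.18 − 5.430 = 3.750 mg/L.
x_c = v t_c = 0.216 m/s × 1.188 d × 86400 s/d = 22180 m ≈ 22.2 km.

t_c ≈ 1.19 d; D_c ≈ 5.43 mg/L; min DO ≈ 3.75 mg/L; x_c ≈ 22.2 km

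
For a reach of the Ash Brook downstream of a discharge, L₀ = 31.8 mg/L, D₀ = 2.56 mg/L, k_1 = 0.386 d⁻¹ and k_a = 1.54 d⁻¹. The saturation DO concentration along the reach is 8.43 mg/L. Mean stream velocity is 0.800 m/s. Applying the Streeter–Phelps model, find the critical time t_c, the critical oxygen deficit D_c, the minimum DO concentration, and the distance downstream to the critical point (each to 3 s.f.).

t_c = [1/(k_a−k_1)] ln[(k_a/k_1)(1 − D₀(k_a−k_1)/(k_1 L₀))]
= [1/(1.54−0.386)] ln[(1.54/0.386)(1 − 2.56×1.154/(0.386×31.8))]
= (1/1.154) ln[3.990 × 0.7593] = 0.8666 × ln(3.029) = 0.8666 × 1.108 = 0.9605 d.
L(t_c) = L₀ e^(−k_1 t_c) = 31.8 × 0.6902 = 21.95 mg/L, and at the critical point k_a D_c = k_1 L, so D_c = (0.386/1.54) × 21.95 = 5.502 mg/L.
Minimum DO = C_s − D_c = 8.43 − 5.502 = 2.928 mg/L.
x_c = v t_c = 0.800 m/s × 0.9605 d × 86400 s/d = 66390 m ≈ 66.4 km.

t_c ≈ 0.960 d; D_c ≈ 5.50 mg/L; min DO ≈ 2.93 mg/L; x_c ≈ 66.4 km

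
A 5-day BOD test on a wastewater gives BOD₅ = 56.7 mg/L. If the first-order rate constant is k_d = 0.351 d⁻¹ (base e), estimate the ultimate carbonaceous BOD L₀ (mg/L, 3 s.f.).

BOD₅ = L₀(1 − e^(−5k_d)) ⇒ L₀ = BOD₅ / (1 − e^(−5×0.351))
= 56.7 / (1 − 0.1729) = 56.7 / 0.8271 = 68.55 mg/L.

L₀ ≈ 68.6 mg/L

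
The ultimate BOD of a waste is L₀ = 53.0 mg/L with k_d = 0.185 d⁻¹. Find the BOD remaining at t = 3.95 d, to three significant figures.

L ≈ 25.5 mg/L

L_t = L₀ e^(−k_d t) = 53.0 × e^(−0.185×3.95) = 53.0 × 0.4815 = 25.52 mg/L.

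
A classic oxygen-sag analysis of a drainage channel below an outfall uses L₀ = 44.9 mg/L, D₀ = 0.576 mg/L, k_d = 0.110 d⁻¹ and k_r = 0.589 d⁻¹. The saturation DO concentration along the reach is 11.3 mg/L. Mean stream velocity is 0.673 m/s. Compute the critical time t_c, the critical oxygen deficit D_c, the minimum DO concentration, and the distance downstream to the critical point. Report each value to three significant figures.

With k_r/k_d = 5.355 and 1 − D₀(k_r−k_d)/(k_d L₀) = 0.9441,
t_c = ln(5.355 × 0.9441) / (0.589 − 0.110) = ln(5.055) / 0.4790 = 1.620/0.4790 = 3.383 d.
D_c = (k_d/k_r) L₀ e^(−k_d t_c) = (0.110/0.589) × 44.9 × e^(−0.110×3.383) = 0.1868 × 44.9 × 0.6893 = 5.780 mg/L.
Minimum DO = C_s − D_c = 11.3 − 5.780 = 5.520 mg/L.
x_c = v t_c = 0.673 m/s × 3.383 d × 86400 s/d = 196700 m ≈ 197 km.

t_c ≈ 3.38 d; D_c ≈ 5.78 mg/L; min DO ≈ 5.52 mg/L; x_c ≈ 197 km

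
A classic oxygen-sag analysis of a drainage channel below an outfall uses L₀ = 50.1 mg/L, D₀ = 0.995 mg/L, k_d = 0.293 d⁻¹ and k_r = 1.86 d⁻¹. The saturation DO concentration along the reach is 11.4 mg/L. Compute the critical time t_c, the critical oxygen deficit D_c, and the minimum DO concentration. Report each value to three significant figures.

At the critical point dD/dt = 0, so k_d L₀ e^(−k_d t) = k_r D. Substituting D(t) from the Streeter–Phelps equation and solving for t gives
t_c = ln[(k_r/k_d)(1 − D₀(k_r−k_d)/(k_d L₀))] / (k_r−k_d).
Here k_r−k_d = 1.567 d⁻¹ and 1 − D₀(k_r−k_d)/(k_d L₀) = 1 − 0.995×1.567/(0.293×50.1) = 0.8938, so
t_c = ln(6.348 × 0.8938) / 1.567 = 1.736 / 1.567 = 1.108 d.
L(t_c) = L₀ e^(−k_d t_c) = 50.1 × 0.7228 = 36.21 mg/L, and at the critical point k_r D_c = k_d L, so D_c = (0.293/1.86) × 36.21 = 5.705 mg/L.
Minimum DO = C_s − D_c = 11.4 − 5.705 = 5.695 mg/L.

t_c ≈ 1.11 d; D_c ≈ 5.70 mg/L; min DO ≈ 5.70 mg/L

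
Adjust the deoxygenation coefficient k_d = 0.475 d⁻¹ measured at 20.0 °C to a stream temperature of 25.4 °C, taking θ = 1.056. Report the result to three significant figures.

k_d ≈ 0.637 d⁻¹

k_d(T₂) = k_d(T₁) · θ^(T₂−T₁) = 0.475 × 1.056^(25.4−20.0)
= 0.475 × 1.056^5.40 = 0.475 × 1.342 = 0.6375 d⁻¹.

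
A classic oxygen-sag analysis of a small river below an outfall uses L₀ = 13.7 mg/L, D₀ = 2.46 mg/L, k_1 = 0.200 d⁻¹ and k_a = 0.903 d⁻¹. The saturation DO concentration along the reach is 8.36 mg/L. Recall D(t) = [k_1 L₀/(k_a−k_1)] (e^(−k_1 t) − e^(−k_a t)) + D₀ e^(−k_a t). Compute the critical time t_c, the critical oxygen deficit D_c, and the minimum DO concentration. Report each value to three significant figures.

t_c ≈ 0.725 d; D_c ≈ 2.62 mg/L; min DO ≈ 5.74 mg/L

t_c = [1/(k_a−k_1)] ln[(k_a/k_1)(1 − D₀(k_a−k_1)/(k_1 L₀))]
= [1/(0.903−0.200)] ln[(0.903/0.200)(1 − 2.46×0.7030/(0.200×13.7))]
= (1/0.7030) ln[4.515 × 0.3688] = 1.422 × ln(1.665) = 1.422 × 0.5100 = 0.7255 d.
D_c = (k_1/k_a) L₀ e^(−k_1 t_c) = (0.200/0.903) × 13.7 × e^(−0.200×0.7255) = 0.2215 × 13.7 × 0.8649 = 2.625 mg/L.
Minimum DO = C_s − D_c = 8.36 − 2.625 = 5.735 mg/L.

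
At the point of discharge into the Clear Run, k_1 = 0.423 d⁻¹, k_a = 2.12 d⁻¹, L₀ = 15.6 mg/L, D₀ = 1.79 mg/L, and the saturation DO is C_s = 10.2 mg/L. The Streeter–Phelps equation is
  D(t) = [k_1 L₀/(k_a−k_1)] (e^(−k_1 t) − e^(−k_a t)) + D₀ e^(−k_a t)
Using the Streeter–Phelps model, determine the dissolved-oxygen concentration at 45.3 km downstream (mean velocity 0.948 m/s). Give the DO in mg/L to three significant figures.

Travel time t = x/v = 45.3 km / (0.948 m/s) = 45300 m / 0.948 m/s = 47780 s = 0.5531 d.
k_1 L₀/(k_a−k_1) = 0.423×15.6/(2.12−0.423) = 6.599/1.697 = 3.889 mg/L.
e^(−k_1 t) = e^(−0.423×0.5531) = 0.7914; e^(−k_a t) = e^(−2.12×0.5531) = 0.3096.
D = 3.889 × (0.7914 − 0.3096) + 1.79 × 0.3096 = 1.874 + 0.5542 = 2.428 mg/L.
DO = C_s − D = 10.2 − 2.428 = 7.772 mg/L.

DO ≈ 7.77 mg/L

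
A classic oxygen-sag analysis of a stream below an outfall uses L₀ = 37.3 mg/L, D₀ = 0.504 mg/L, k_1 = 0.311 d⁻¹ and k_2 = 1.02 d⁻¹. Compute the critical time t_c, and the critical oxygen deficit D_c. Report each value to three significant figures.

t_c ≈ 1.63 d; D_c ≈ 6.85 mg/L

t_c = [1/(k_2−k_1)] ln[(k_2/k_1)(1 − D₀(k_2−k_1)/(k_1 L₀))]
= [1/(1.02−0.311)] ln[(1.02/0.311)(1 − 0.504×0.7090/(0.311×37.3))]
= (1/0.7090) ln[3.280 × 0.9692] = 1.410 × ln(3.179) = 1.410 × 1.156 = 1.631 d.
D_c = (k_1/k_2) L₀ e^(−k_1 t_c) = (0.311/1.02) × 37.3 × e^(−0.311×1.631) = 0.3049 × 37.3 × 0.6021 = 6.848 mg/L.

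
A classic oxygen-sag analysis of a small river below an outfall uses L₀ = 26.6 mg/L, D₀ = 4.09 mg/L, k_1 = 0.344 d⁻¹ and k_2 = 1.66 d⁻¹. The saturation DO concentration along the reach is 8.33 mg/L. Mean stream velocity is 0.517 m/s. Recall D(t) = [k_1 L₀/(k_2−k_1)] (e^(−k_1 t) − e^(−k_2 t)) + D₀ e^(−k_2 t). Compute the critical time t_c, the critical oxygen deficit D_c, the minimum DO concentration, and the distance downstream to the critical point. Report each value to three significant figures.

At the critical point dD/dt = 0, so k_1 L₀ e^(−k_1 t) = k_2 D. Substituting D(t) from the Streeter–Phelps equation and solving for t gives
t_c = ln[(k_2/k_1)(1 − D₀(k_2−k_1)/(k_1 L₀))] / (k_2−k_1).
Here k_2−k_1 = 1.316 d⁻¹ and 1 − D₀(k_2−k_1)/(k_1 L₀) = 1 − 4.09×1.316/(0.344×26.6) = 0.4118, so
t_c = ln(4.826 × 0.4118) / 1.316 = 0.6867 / 1.316 = 0.5218 d.
L(t_c) = L₀ e^(−k_1 t_c) = 26.6 × 0.8357 = 22.23 mg/L, and at the critical point k_2 D_c = k_1 L, so D_c = (0.344/1.66) × 22.23 = 4.607 mg/L.
Minimum DO = C_s − D_c = 8.33 − 4.607 = 3.723 mg/L.
x_c = v t_c = 0.517 m/s × 0.5218 d × 86400 s/d = 23310 m ≈ 23.3 km.

t_c ≈ 0.522 d; D_c ≈ 4.61 mg/L; min DO ≈ 3.72 mg/L; x_c ≈ 23.3 km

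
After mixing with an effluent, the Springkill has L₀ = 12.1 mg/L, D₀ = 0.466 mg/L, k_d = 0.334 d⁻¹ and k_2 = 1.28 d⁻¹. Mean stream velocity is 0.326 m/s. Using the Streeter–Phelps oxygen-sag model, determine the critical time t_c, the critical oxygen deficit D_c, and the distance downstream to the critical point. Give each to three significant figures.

At the critical point dD/dt = 0, so k_d L₀ e^(−k_d t) = k_2 D. Substituting D(t) from the Streeter–Phelps equation and solving for t gives
t_c = ln[(k_2/k_d)(1 − D₀(k_2−k_d)/(k_d L₀))] / (k_2−k_d).
Here k_2−k_d = 0.9460 d⁻¹ and 1 − D₀(k_2−k_d)/(k_d L₀) = 1 − 0.466×0.9460/(0.334×12.1) = 0.8909, so
t_c = ln(3.832 × 0.8909) / 0.9460 = 1.228 / 0.9460 = 1.298 d.
D_c = (k_d/k_2) L₀ e^(−k_d t_c) = (0.334/1.28) × 12.1 × e^(−0.334×1.298) = 0.2609 × 12.1 × 0.6482 = 2.047 mg/L.
x_c = v t_c = 0.326 m/s × 1.298 d × 86400 s/d = 36560 m ≈ 36.6 km.

t_c ≈ 1.30 d; D_c ≈ 2.05 mg/L; x_c ≈ 36.6 km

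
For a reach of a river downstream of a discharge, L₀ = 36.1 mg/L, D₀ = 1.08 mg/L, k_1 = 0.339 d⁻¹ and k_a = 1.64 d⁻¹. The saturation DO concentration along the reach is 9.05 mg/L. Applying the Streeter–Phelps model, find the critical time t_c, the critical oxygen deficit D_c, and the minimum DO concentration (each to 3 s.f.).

t_c ≈ 1.12 d; D_c ≈ 5.11 mg/L; min DO ≈ 3.94 mg/L

At the critical point dD/dt = 0, so k_1 L₀ e^(−k_1 t) = k_a D. Substituting D(t) from the Streeter–Phelps equation and solving for t gives
t_c = ln[(k_a/k_1)(1 − D₀(k_a−k_1)/(k_1 L₀))] / (k_a−k_1).
Here k_a−k_1 = 1.301 d⁻¹ and 1 − D₀(k_a−k_1)/(k_1 L₀) = 1 − 1.08×1.301/(0.339×36.1) = 0.8852, so
t_c = ln(4.838 × 0.8852) / 1.301 = 1.454 / 1.301 = 1.118 d.
L(t_c) = L₀ e^(−k_1 t_c) = 36.1 × 0.6845 = 24.71 mg/L, and at the critical point k_a D_c = k_1 L, so D_c = (0.339/1.64) × 24.71 = 5.108 mg/L.
Minimum DO = C_s − D_c = 9.05 − 5.108 = 3.942 mg/L.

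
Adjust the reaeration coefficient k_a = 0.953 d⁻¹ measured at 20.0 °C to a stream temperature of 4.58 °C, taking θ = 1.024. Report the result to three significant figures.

k_a ≈ 0.661 d⁻¹

k_a(T₂) = k_a(T₁) · θ^(T₂−T₁) = 0.953 × 1.024^(4.58−20.0)
= 0.953 × 1.024^-15.4 = 0.953 × 0.6937 = 0.6611 d⁻¹.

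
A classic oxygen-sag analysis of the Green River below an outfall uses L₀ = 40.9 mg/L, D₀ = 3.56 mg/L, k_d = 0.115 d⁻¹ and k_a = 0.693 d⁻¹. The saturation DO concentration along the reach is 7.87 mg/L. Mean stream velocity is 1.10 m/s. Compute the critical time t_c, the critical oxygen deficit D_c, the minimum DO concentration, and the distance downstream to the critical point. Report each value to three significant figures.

t_c ≈ 2.11 d; D_c ≈ 5.32 mg/L; min DO ≈ 2.55 mg/L; x_c ≈ 201 km

At the critical point dD/dt = 0, so k_d L₀ e^(−k_d t) = k_a D. Substituting D(t) from the Streeter–Phelps equation and solving for t gives
t_c = ln[(k_a/k_d)(1 − D₀(k_a−k_d)/(k_d L₀))] / (k_a−k_d).
Here k_a−k_d = 0.5780 d⁻¹ and 1 − D₀(k_a−k_d)/(k_d L₀) = 1 − 3.56×0.5780/(0.115×40.9) = 0.5625, so
t_c = ln(6.026 × 0.5625) / 0.5780 = 1.221 / 0.5780 = 2.112 d.
L(t_c) = L₀ e^(−k_d t_c) = 40.9 × 0.7844 = 32.08 mg/L, and at the critical point k_a D_c = k_d L, so D_c = (0.115/0.693) × 32.08 = 5.324 mg/L.
Minimum DO = C_s − D_c = 7.87 − 5.324 = 2.546 mg/L.
x_c = v t_c = 1.10 m/s × 2.112 d × 86400 s/d = 200700 m ≈ 201 km.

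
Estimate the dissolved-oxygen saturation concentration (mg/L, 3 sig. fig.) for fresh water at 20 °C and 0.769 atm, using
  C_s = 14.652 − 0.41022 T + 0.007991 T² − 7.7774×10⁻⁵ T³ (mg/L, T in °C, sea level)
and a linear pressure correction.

At sea level: C_s = 14.652 − 0.41022×20 + 0.007991×20² − 7.7774×10⁻⁵×20³ = 9.022 mg/L.
Pressure correction: C_s' = 9.022 × 0.769 = 6.938 mg/L.

C_s ≈ 6.94 mg/L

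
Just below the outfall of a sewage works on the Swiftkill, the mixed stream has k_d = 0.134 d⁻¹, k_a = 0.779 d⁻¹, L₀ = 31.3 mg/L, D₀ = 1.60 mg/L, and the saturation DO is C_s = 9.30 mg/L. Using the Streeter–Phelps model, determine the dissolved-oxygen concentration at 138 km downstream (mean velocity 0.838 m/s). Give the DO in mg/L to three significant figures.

DO ≈ 5.37 mg/L

Travel time t = x/v = 138 km / (0.838 m/s) = 138000 m / 0.838 m/s = 164700 s = 1.906 d.
k_d L₀/(k_a−k_d) = 0.134×31.3/(0.779−0.134) = 4.194/0.6450 = 6.503 mg/L.
e^(−k_d t) = e^(−0.134×1.906) = 0.7746; e^(−k_a t) = e^(−0.779×1.906) = 0.2266.
D = 6.503 × (0.7746 − 0.2266) + 1.60 × 0.2266 = 3.564 + 0.3625 = 3.926 mg/L.
DO = C_s − D = 9.30 − 3.926 = 5.374 mg/L.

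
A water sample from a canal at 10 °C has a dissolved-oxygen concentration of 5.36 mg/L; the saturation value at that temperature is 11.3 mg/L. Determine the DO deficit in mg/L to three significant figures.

D = C_s − C = 11.3 − 5.36 = 5.94 mg/L.

D ≈ 5.94 mg/L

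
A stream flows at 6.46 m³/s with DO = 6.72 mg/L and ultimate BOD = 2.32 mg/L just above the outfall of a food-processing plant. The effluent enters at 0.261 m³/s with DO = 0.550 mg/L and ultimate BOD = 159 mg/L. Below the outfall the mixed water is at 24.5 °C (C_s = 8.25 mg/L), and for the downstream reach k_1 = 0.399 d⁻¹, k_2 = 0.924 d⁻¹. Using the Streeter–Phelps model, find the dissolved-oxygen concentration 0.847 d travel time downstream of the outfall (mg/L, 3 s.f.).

Mixed DO = (6.46×6.72 + 0.261×0.550)/(6.46+0.261) = 43.55/6.721 = 6.480 mg/L.
Mixed L₀ = (6.46×2.32 + 0.261×159)/(6.721) = 56.49/6.721 = 8.404 mg/L.
Initial deficit D₀ = C_s − DO₀ = 8.25 − 6.480 = 1.770 mg/L.
D(0.847) = [0.399×8.404/(0.924−0.399)](e^(−0.399×0.847) − e^(−0.924×0.847)) + 1.770 e^(−0.924×0.847)
= 6.387 × (0.7132 − 0.4572) + 1.770 × 0.4572 = 2.444 mg/L.
DO = 8.25 − 2.444 = 5.806 mg/L.

DO ≈ 5.81 mg/L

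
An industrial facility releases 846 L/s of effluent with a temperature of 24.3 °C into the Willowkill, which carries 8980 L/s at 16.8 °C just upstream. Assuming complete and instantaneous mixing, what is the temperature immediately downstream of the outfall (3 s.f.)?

17.4 °C

Flow-weighted mixing: C = (Q_r C_r + Q_w C_w)/(Q_r + Q_w)
= (8980×16.8 + 846×24.3)/(8980 + 846) = 171400/9826 = 17.45 °C.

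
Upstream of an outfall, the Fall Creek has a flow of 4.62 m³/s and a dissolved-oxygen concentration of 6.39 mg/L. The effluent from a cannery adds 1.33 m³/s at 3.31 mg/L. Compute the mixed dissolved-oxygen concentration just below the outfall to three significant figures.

5.70 mg/L

Flow-weighted mixing: C = (Q_r C_r + Q_w C_w)/(Q_r + Q_w)
= (4.62×6.39 + 1.33×3.31)/(4.62 + 1.33) = 33.92/5.950 = 5.702 mg/L.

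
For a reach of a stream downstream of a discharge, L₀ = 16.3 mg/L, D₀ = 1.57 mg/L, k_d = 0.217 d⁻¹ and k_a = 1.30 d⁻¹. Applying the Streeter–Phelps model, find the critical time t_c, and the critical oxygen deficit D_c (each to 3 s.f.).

At the critical point dD/dt = 0, so k_d L₀ e^(−k_d t) = k_a D. Substituting D(t) from the Streeter–Phelps equation and solving for t gives
t_c = ln[(k_a/k_d)(1 − D₀(k_a−k_d)/(k_d L₀))] / (k_a−k_d).
Here k_a−k_d = 1.083 d⁻¹ and 1 − D₀(k_a−k_d)/(k_d L₀) = 1 − 1.57×1.083/(0.217×16.3) = 0.5193, so
t_c = ln(5.991 × 0.5193) / 1.083 = 1.135 / 1.083 = 1.048 d.
D_c = (k_d/k_a) L₀ e^(−k_d t_c) = (0.217/1.30) × 16.3 × e^(−0.217×1.048) = 0.1669 × 16.3 × 0.7966 = 2.167 mg/L.

t_c ≈ 1.05 d; D_c ≈ 2.17 mg/L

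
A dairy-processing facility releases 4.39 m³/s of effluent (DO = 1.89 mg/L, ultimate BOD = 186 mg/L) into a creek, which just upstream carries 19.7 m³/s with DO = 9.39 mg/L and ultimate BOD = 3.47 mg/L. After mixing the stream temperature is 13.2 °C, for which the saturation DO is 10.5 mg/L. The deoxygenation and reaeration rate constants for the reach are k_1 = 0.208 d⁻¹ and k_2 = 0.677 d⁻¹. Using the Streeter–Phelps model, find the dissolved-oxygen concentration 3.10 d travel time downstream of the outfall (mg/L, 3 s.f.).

DO ≈ 3.64 mg/L

Mixed DO = (19.7×9.39 + 4.39×1.89)/(19.7+4.39) = 193.3/24.09 = 8.023 mg/L.
Mixed L₀ = (19.7×3.47 + 4.39×186)/(24.09) = 884.9/24.09 = 36.73 mg/L.
Initial deficit D₀ = C_s − DO₀ = 10.5 − 8.023 = 2.477 mg/L.
D(3.10) = [0.208×36.73/(0.677−0.208)](e^(−0.208×3.10) − e^(−0.677×3.10)) + 2.477 e^(−0.677×3.10)
= 16.29 × (0.5248 − 0.1226) + 2.477 × 0.1226 = 6.855 mg/L.
DO = 10.5 − 6.855 = 3.645 mg/L.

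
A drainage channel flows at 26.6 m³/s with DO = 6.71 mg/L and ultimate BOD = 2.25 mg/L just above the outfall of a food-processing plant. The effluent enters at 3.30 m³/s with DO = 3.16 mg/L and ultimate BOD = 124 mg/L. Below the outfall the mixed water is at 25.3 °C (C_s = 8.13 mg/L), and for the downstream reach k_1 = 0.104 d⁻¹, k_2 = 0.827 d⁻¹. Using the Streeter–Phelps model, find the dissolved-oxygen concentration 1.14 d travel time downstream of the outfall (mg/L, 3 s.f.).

DO ≈ 6.30 mg/L

Mixed DO = (26.6×6.71 + 3.30×3.16)/(26.6+3.30) = 188.9/29.90 = 6.318 mg/L.
Mixed L₀ = (26.6×2.25 + 3.30×124)/(29.90) = 469.1/29.90 = 15.69 mg/L.
Initial deficit D₀ = C_s − DO₀ = 8.13 − 6.318 = 1.812 mg/L.
D(1.14) = [0.104×15.69/(0.827−0.104)](e^(−0.104×1.14) − e^(−0.827×1.14)) + 1.812 e^(−0.827×1.14)
= 2.257 × (0.8882 − 0.3895) + 1.812 × 0.3895 = 1.831 mg/L.
DO = 8.13 − 1.831 = 6.299 mg/L.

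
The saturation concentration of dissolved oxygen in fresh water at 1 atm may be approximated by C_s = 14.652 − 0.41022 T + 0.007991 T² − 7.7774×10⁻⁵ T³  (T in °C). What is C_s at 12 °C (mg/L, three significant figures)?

C_s ≈ 10.7 mg/L

C_s = 14.652 − 0.41022×12 + 0.007991×12² − 7.7774×10⁻⁵×12³ = 10.75 mg/L.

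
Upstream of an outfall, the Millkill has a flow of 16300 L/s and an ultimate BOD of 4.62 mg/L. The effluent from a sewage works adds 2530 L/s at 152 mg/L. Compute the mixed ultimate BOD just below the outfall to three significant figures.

24.4 mg/L

Flow-weighted mixing: C = (Q_r C_r + Q_w C_w)/(Q_r + Q_w)
= (16300×4.62 + 2530×152)/(16300 + 2530) = 459900/18830 = 24.42 mg/L.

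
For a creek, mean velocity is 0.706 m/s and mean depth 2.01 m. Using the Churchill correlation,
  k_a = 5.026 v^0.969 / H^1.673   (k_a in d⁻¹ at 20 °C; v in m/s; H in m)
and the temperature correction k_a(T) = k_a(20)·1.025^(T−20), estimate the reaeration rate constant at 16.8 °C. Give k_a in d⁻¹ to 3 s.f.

k_a ≈ 1.03 d⁻¹

k_a(20) = 5.026 × 0.706^0.969 / 2.01^1.673 = 5.026 × 0.7137 / 3.215 = 1.115 d⁻¹.
k_a(16.8) = 1.115 × 1.025^(16.8−20) = 1.115 × 0.9240 = 1.031 d⁻¹.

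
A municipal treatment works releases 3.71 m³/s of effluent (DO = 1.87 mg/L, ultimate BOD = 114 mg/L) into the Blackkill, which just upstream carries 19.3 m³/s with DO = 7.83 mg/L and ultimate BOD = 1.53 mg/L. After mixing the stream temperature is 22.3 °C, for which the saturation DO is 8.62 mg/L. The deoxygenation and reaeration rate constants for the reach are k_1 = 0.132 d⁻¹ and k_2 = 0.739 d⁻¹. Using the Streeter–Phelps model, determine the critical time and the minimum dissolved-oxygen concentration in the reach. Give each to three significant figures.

t_c ≈ 1.97 d; minimum DO ≈ 5.91 mg/L

Mixed DO = (19.3×7.83 + 3.71×1.87)/(19.3+3.71) = 158.1/23.01 = 6.869 mg/L.
Mixed L₀ = (19.3×1.53 + 3.71×114)/(23.01) = 452.5/23.01 = 19.66 mg/L.
Initial deficit D₀ = C_s − DO₀ = 8.62 − 6.869 = 1.751 mg/L.
t_c = (1/0.6070) ln[(0.739/0.132)(1 − 1.751×0.6070/(0.132×19.66))] = 1.647 × ln(3.306) = 1.970 d.
D_c = (0.132/0.739) × 19.66 × e^(−0.132×1.970) = 0.1786 × 19.66 × 0.7710 = 2.708 mg/L.
Minimum DO = 8.62 − 2.708 = 5.912 mg/L.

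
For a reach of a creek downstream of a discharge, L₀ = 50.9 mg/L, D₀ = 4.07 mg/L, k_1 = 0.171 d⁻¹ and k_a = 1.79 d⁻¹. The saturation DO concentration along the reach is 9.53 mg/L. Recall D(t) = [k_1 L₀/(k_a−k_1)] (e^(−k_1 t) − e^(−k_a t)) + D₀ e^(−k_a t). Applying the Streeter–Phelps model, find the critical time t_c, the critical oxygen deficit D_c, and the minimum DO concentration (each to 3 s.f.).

t_c ≈ 0.577 d; D_c ≈ 4.41 mg/L; min DO ≈ 5.12 mg/L

With k_a/k_1 = 10.47 and 1 − D₀(k_a−k_1)/(k_1 L₀) = 0.2429,
t_c = ln(10.47 × 0.2429) / (1.79 − 0.171) = ln(2.543) / 1.619 = 0.9334/1.619 = 0.5765 d.
L(t_c) = L₀ e^(−k_1 t_c) = 50.9 × 0.9061 = 46.12 mg/L, and at the critical point k_a D_c = k_1 L, so D_c = (0.171/1.79) × 46.12 = 4.406 mg/L.
Minimum DO = C_s − D_c = 9.53 − 4.406 = 5.124 mg/L.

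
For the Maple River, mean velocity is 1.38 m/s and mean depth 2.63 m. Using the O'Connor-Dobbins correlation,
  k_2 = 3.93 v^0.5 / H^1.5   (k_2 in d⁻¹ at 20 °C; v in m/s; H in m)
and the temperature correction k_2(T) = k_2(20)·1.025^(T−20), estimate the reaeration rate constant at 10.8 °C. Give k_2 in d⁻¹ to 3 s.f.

k_2 ≈ 0.862 d⁻¹

k_2(20) = 3.93 × 1.38^0.5 / 2.63^1.5 = 3.93 × 1.175 / 4.265 = 1.082 d⁻¹.
k_2(10.8) = 1.082 × 1.025^(10.8−20) = 1.082 × 0.7968 = 0.8625 d⁻¹.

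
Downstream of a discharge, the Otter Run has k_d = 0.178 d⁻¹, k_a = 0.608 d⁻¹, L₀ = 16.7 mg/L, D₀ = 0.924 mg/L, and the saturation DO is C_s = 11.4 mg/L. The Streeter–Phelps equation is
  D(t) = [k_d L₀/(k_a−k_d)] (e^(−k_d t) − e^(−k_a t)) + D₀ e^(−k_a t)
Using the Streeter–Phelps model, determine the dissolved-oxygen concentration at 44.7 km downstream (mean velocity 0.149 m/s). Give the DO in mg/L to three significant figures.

DO ≈ 8.40 mg/L

Travel time t = x/v = 44.7 km / (0.149 m/s) = 44700 m / 0.149 m/s = 300000 s = 3.472 d.
k_d L₀/(k_a−k_d) = 0.178×16.7/(0.608−0.178) = 2.973/0.4300 = 6.913 mg/L.
e^(−k_d t) = e^(−0.178×3.472) = 0.5390; e^(−k_a t) = e^(−0.608×3.472) = 0.1211.
D = 6.913 × (0.5390 − 0.1211) + 0.924 × 0.1211 = 2.889 + 0.1119 = 3.001 mg/L.
DO = C_s − D = 11.4 − 3.001 = 8.399 mg/L.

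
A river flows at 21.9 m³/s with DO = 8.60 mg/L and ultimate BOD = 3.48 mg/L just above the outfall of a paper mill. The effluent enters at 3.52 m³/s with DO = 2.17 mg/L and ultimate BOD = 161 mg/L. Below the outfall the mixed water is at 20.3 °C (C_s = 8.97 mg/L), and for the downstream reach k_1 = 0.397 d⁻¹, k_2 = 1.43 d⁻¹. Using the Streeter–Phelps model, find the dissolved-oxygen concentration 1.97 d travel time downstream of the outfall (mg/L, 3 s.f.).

DO ≈ 5.03 mg/L

Mixed DO = (21.9×8.60 + 3.52×2.17)/(21.9+3.52) = 196.0/25.42 = 7.710 mg/L.
Mixed L₀ = (21.9×3.48 + 3.52×161)/(25.42) = 642.9/25.42 = 25.29 mg/L.
Initial deficit D₀ = C_s − DO₀ = 8.97 − 7.710 = 1.260 mg/L.
D(1.97) = [0.397×25.29/(1.43−0.397)](e^(−0.397×1.97) − e^(−1.43×1.97)) + 1.260 e^(−1.43×1.97)
= 9.720 × (0.4574 − 0.05978) + 1.260 × 0.05978 = 3.941 mg/L.
DO = 8.97 − 3.941 = 5.029 mg/L.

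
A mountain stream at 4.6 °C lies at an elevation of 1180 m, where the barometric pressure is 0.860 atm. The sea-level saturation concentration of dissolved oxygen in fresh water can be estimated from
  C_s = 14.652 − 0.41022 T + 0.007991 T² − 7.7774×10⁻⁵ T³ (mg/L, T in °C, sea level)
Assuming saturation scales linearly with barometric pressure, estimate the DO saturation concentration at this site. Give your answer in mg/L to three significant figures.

At sea level: C_s = 14.652 − 0.41022×4.6 + 0.007991×4.6² − 7.7774×10⁻⁵×4.6³ = 12.93 mg/L.
Pressure correction: C_s' = 12.93 × 0.860 = 11.12 mg/L.

C_s ≈ 11.1 mg/L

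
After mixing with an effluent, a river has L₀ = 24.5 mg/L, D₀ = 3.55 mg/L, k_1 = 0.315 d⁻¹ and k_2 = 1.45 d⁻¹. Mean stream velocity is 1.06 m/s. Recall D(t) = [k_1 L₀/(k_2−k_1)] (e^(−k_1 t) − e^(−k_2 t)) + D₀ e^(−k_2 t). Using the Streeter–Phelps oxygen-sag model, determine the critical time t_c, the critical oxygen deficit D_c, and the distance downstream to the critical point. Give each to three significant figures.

With k_2/k_1 = 4.603 and 1 − D₀(k_2−k_1)/(k_1 L₀) = 0.4779,
t_c = ln(4.603 × 0.4779) / (1.45 − 0.315) = ln(2.200) / 1.135 = 0.7884/1.135 = 0.6946 d.
D_c = (k_1/k_2) L₀ e^(−k_1 t_c) = (0.315/1.45) × 24.5 × e^(−0.315×0.6946) = 0.2172 × 24.5 × 0.8035 = 4.276 mg/L.
x_c = v t_c = 1.06 m/s × 0.6946 d × 86400 s/d = 63620 m ≈ 63.6 km.

t_c ≈ 0.695 d; D_c ≈ 4.28 mg/L; x_c ≈ 63.6 km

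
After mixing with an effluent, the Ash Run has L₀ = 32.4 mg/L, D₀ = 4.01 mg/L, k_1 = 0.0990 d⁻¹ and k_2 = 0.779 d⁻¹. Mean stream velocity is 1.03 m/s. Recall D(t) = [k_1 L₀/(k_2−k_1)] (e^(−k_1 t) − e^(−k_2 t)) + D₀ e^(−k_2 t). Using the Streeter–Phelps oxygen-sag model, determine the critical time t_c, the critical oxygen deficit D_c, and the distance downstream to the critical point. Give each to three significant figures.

t_c ≈ 0.243 d; D_c ≈ 4.02 mg/L; x_c ≈ 21.6 km

t_c = [1/(k_2−k_1)] ln[(k_2/k_1)(1 − D₀(k_2−k_1)/(k_1 L₀))]
= [1/(0.779−0.0990)] ln[(0.779/0.0990)(1 − 4.01×0.6800/(0.0990×32.4))]
= (1/0.6800) ln[7.869 × 0.1499] = 1.471 × ln(1.179) = 1.471 × 0.1651 = 0.2427 d.
D_c = (k_1/k_2) L₀ e^(−k_1 t_c) = (0.0990/0.779) × 32.4 × e^(−0.0990×0.2427) = 0.1271 × 32.4 × 0.9763 = 4.020 mg/L.
x_c = v t_c = 1.03 m/s × 0.2427 d × 86400 s/d = 21600 m ≈ 21.6 km.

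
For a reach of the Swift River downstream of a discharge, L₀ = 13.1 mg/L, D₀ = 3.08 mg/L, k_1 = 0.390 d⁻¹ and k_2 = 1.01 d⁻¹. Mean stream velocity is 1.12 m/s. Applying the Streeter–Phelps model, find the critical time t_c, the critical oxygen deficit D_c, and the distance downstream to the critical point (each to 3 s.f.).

t_c ≈ 0.780 d; D_c ≈ 3.73 mg/L; x_c ≈ 75.5 km

At the critical point dD/dt = 0, so k_1 L₀ e^(−k_1 t) = k_2 D. Substituting D(t) from the Streeter–Phelps equation and solving for t gives
t_c = ln[(k_2/k_1)(1 − D₀(k_2−k_1)/(k_1 L₀))] / (k_2−k_1).
Here k_2−k_1 = 0.6200 d⁻¹ and 1 − D₀(k_2−k_1)/(k_1 L₀) = 1 − 3.08×0.6200/(0.390×13.1) = 0.6262, so
t_c = ln(2.590 × 0.6262) / 0.6200 = 0.4835 / 0.6200 = 0.7799 d.
L(t_c) = L₀ e^(−k_1 t_c) = 13.1 × 0.7378 = 9.665 mg/L, and at the critical point k_2 D_c = k_1 L, so D_c = (0.390/1.01) × 9.665 = 3.732 mg/L.
x_c = v t_c = 1.12 m/s × 0.7799 d × 86400 s/d = 75470 m ≈ 75.5 km.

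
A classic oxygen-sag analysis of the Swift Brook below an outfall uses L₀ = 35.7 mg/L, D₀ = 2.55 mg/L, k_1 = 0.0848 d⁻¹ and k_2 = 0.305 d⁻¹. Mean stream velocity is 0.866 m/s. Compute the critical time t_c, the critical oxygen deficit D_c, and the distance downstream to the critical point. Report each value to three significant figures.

t_c ≈ 4.88 d; D_c ≈ 6.56 mg/L; x_c ≈ 365 km

t_c = [1/(k_2−k_1)] ln[(k_2/k_1)(1 − D₀(k_2−k_1)/(k_1 L₀))]
= [1/(0.305−0.0848)] ln[(0.305/0.0848)(1 − 2.55×0.2202/(0.0848×35.7))]
= (1/0.2202) ln[3.597 × 0.8145] = 4.541 × ln(2.930) = 4.541 × 1.075 = 4.881 d.
D_c = (k_1/k_2) L₀ e^(−k_1 t_c) = (0.0848/0.305) × 35.7 × e^(−0.0848×4.881) = 0.2780 × 35.7 × 0.6610 = 6.561 mg/L.
x_c = v t_c = 0.866 m/s × 4.881 d × 86400 s/d = 365200 m ≈ 365 km.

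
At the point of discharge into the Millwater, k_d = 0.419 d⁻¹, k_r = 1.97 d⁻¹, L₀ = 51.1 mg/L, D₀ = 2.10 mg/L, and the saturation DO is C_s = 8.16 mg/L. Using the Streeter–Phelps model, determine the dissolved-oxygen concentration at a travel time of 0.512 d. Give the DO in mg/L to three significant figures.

k_d L₀/(k_r−k_d) = 0.419×51.1/(1.97−0.419) = 21.41/1.551 = 13.80 mg/L.
e^(−k_d t) = e^(−0.419×0.5120) = 0.8069; e^(−k_r t) = e^(−1.97×0.5120) = 0.3647.
D = 13.80 × (0.8069 − 0.3647) + 2.10 × 0.3647 = 6.104 + 0.7659 = 6.870 mg/L.
DO = C_s − D = 8.16 − 6.870 = 1.290 mg/L.

DO ≈ 1.29 mg/L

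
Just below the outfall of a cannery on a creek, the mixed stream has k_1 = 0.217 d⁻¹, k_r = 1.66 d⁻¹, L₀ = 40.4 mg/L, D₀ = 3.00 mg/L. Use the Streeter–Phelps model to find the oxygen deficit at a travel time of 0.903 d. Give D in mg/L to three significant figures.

D ≈ 4.31 mg/L

k_1 L₀/(k_r−k_1) = 0.217×40.4/(1.66−0.217) = 8.767/1.443 = 6.075 mg/L.
e^(−k_1 t) = e^(−0.217×0.9030) = 0.8221; e^(−k_r t) = e^(−1.66×0.9030) = 0.2234.
D = 6.075 × (0.8221 − 0.2234) + 3.00 × 0.2234 = 3.637 + 0.6701 = 4.307 mg/L.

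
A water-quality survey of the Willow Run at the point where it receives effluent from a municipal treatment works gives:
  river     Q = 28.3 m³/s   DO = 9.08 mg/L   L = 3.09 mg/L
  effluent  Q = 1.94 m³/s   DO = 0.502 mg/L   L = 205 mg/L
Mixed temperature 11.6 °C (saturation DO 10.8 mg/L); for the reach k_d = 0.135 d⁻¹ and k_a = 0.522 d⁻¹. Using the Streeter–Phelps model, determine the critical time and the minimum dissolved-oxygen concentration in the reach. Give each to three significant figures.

t_c ≈ 2.15 d; minimum DO ≈ 7.70 mg/L

Mixed DO = (28.3×9.08 + 1.94×0.502)/(28.3+1.94) = 257.9/30.24 = 8.530 mg/L.
Mixed L₀ = (28.3×3.09 + 1.94×205)/(30.24) = 485.1/30.24 = 16.04 mg/L.
Initial deficit D₀ = C_s − DO₀ = 10.8 − 8.530 = 2.270 mg/L.
t_c = (1/0.3870) ln[(0.522/0.135)(1 − 2.270×0.3870/(0.135×16.04))] = 2.584 × ln(2.298) = 2.150 d.
D_c = (0.135/0.522) × 16.04 × e^(−0.135×2.150) = 0.2586 × 16.04 × 0.7481 = 3.104 mg/L.
Minimum DO = 10.8 − 3.104 = 7.696 mg/L.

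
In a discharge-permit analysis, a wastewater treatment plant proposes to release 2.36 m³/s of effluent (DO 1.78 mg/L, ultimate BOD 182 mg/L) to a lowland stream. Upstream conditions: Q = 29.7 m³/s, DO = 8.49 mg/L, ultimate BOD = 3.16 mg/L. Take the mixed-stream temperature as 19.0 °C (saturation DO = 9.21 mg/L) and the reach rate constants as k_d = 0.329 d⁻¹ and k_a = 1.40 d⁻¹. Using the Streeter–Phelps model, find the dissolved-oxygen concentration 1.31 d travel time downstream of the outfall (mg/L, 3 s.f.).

Mixed DO = (29.7×8.49 + 2.36×1.78)/(29.7+2.36) = 256.4/32.06 = 7.996 mg/L.
Mixed L₀ = (29.7×3.16 + 2.36×182)/(32.06) = 523.4/32.06 = 16.32 mg/L.
Initial deficit D₀ = C_s − DO₀ = 9.21 − 7.996 = 1.214 mg/L.
D(1.31) = [0.329×16.32/(1.40−0.329)](e^(−0.329×1.31) − e^(−1.40×1.31)) + 1.214 e^(−1.40×1.31)
= 5.015 × (0.6499 − 0.1598) + 1.214 × 0.1598 = 2.652 mg/L.
DO = 9.21 − 2.652 = 6.558 mg/L.

DO ≈ 6.56 mg/L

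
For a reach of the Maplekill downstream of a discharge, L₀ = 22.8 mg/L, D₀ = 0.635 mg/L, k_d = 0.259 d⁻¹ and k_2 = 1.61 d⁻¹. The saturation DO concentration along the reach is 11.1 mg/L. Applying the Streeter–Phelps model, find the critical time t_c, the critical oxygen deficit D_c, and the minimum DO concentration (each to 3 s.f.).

t_c ≈ 1.24 d; D_c ≈ 2.66 mg/L; min DO ≈ 8.44 mg/L

With k_2/k_d = 6.216 and 1 − D₀(k_2−k_d)/(k_d L₀) = 0.8547,
t_c = ln(6.216 × 0.8547) / (1.61 − 0.259) = ln(5.313) / 1.351 = 1.670/1.351 = 1.236 d.
D_c = (k_d/k_2) L₀ e^(−k_d t_c) = (0.259/1.61) × 22.8 × e^(−0.259×1.236) = 0.1609 × 22.8 × 0.7260 = 2.663 mg/L.
Minimum DO = C_s − D_c = 11.1 − 2.663 = 8.437 mg/L.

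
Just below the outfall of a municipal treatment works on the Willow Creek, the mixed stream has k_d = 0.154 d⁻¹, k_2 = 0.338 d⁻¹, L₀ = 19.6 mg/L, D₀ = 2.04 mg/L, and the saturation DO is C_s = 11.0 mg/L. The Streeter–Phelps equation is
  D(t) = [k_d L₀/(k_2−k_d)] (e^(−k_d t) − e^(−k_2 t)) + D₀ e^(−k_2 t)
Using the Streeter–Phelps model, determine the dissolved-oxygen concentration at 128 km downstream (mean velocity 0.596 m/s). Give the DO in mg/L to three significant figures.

DO ≈ 6.01 mg/L

Travel time t = x/v = 128 km / (0.596 m/s) = 128000 m / 0.596 m/s = 214800 s = 2.486 d.
k_d L₀/(k_2−k_d) = 0.154×19.6/(0.338−0.154) = 3.018/0.1840 = 16.40 mg/L.
e^(−k_d t) = e^(−0.154×2.486) = 0.6820; e^(−k_2 t) = e^(−0.338×2.486) = 0.4316.
D = 16.40 × (0.6820 − 0.4316) + 2.04 × 0.4316 = 4.106 + 0.8805 = 4.987 mg/L.
DO = C_s − D = 11.0 − 4.987 = 6.013 mg/L.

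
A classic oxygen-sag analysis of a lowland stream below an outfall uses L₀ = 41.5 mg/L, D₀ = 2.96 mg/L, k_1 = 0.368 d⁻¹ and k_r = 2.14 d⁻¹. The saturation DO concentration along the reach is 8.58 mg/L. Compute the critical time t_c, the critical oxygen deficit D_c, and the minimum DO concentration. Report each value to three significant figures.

At the critical point dD/dt = 0, so k_1 L₀ e^(−k_1 t) = k_r D. Substituting D(t) from the Streeter–Phelps equation and solving for t gives
t_c = ln[(k_r/k_1)(1 − D₀(k_r−k_1)/(k_1 L₀))] / (k_r−k_1).
Here k_r−k_1 = 1.772 d⁻¹ and 1 − D₀(k_r−k_1)/(k_1 L₀) = 1 − 2.96×1.772/(0.368×41.5) = 0.6566, so
t_c = ln(5.815 × 0.6566) / 1.772 = 1.340 / 1.772 = 0.7561 d.
D_c = (k_1/k_r) L₀ e^(−k_1 t_c) = (0.368/2.14) × 41.5 × e^(−0.368×0.7561) = 0.1720 × 41.5 × 0.7571 = 5.403 mg/L.
Minimum DO = C_s − D_c = 8.58 − 5.403 = 3.177 mg/L.

t_c ≈ 0.756 d; D_c ≈ 5.40 mg/L; min DO ≈ 3.18 mg/L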